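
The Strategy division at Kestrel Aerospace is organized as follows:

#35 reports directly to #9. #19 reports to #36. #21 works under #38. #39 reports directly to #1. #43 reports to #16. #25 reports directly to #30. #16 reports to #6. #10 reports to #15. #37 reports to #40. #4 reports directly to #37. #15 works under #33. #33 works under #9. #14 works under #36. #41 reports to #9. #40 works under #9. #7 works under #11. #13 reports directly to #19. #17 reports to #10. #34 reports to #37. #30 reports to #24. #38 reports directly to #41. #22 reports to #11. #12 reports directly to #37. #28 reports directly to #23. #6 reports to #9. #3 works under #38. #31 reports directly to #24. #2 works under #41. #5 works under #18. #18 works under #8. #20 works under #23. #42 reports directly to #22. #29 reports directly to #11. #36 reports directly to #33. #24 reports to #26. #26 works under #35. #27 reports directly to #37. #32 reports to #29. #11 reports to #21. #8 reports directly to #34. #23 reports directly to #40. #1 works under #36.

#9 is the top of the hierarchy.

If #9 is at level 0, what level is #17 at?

Chain from #17 up to #9: #17 → #10 → #15 → #33 → #9. That is 4 steps up, so #17 is 4 levels below #9.

4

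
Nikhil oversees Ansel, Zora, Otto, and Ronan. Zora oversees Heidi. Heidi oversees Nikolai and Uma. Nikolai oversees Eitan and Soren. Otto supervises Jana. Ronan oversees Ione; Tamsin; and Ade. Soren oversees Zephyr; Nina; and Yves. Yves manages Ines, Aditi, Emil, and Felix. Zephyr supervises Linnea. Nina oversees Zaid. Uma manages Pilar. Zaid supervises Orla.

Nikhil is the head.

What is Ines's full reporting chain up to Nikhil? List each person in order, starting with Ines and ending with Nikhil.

Ines reports to Yves. Yves reports to Soren. Soren reports to Nikolai. Nikolai reports to Heidi. Heidi reports to Zora. Zora reports to Nikhil. Nikhil is at the top.

Ines -> Yves -> Soren -> Nikolai -> Heidi -> Zora -> Nikhil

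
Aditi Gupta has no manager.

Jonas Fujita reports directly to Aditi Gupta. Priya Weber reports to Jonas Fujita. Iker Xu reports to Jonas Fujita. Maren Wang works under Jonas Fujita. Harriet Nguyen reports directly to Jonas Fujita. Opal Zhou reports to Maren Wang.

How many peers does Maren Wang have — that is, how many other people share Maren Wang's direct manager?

3

Maren Wang reports to Jonas Fujita. Jonas Fujita's other direct reports are Iker Xu, Priya Weber, Harriet Nguyen — 3 peers.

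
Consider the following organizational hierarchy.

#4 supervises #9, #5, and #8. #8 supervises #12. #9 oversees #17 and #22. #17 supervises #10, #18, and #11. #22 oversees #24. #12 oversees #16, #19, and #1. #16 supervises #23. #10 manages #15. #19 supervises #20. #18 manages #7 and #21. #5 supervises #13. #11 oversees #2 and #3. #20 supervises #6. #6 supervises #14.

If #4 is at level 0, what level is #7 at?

Chain from #7 up to #4: #7 → #18 → #17 → #9 → #4. That is 4 steps up, so #7 is 4 levels below #4.

4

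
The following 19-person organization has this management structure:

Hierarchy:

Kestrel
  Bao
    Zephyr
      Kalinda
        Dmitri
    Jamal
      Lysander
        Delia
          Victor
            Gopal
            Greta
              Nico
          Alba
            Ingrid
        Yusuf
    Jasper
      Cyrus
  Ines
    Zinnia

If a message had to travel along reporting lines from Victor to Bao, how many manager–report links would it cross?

Victor is in Bao's organization: the chain from Victor up to Bao is Victor → Delia → Lysander → Jamal → Bao, which is 4 links.

4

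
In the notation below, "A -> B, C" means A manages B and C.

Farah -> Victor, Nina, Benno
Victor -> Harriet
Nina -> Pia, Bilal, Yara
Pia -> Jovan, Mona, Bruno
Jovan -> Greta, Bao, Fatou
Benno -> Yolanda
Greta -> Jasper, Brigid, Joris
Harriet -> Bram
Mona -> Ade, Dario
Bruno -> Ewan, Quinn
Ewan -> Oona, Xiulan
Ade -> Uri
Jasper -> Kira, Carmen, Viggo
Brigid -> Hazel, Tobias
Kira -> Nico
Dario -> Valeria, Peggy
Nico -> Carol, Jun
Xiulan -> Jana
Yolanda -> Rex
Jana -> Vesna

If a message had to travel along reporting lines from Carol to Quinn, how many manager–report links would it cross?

Carol is 6 levels below Pia, and Quinn is 2 levels below Pia (their lowest common manager). The shortest path runs up from Carol to Pia and back down to Quinn: 6 + 2 = 8 links.

8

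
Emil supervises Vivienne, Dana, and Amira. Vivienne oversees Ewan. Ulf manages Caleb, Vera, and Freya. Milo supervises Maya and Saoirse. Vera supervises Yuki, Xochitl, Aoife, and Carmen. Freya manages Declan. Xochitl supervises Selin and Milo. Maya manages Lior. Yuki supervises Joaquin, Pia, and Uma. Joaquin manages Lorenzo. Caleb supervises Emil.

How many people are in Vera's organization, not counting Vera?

13

Vera directly manages Yuki, Xochitl, Aoife, Carmen. Under Yuki: Uma, Pia, Joaquin, Lorenzo (4). Under Xochitl: Milo, Saoirse, Maya, Lior, Selin (5). Aoife has no reports. Carmen has no reports. So Vera's organization is 4 direct reports plus everyone under them: 5 + 6 + 1 + 1 = 13.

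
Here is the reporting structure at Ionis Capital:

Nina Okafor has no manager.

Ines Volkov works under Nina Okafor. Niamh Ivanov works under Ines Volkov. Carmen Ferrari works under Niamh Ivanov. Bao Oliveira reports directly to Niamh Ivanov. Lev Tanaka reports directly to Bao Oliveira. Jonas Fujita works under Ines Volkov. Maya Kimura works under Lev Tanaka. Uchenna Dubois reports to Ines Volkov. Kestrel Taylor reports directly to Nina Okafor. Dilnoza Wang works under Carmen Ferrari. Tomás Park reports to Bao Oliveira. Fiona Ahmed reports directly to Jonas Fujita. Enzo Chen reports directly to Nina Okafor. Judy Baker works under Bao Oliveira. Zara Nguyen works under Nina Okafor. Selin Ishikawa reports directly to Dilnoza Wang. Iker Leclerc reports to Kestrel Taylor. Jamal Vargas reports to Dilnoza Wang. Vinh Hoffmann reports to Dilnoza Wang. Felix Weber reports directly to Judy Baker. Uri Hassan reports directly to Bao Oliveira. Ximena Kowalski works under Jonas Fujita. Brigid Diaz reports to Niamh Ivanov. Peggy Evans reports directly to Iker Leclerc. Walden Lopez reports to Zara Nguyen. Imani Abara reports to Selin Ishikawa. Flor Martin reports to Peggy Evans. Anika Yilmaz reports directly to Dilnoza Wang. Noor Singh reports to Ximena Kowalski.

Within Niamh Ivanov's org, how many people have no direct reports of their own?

9

The people in Niamh Ivanov's organization with no one reporting to them are Brigid Diaz, Uri Hassan, Felix Weber, Tomás Park, Maya Kimura, Anika Yilmaz, Vinh Hoffmann, Jamal Vargas, Imani Abara. That is 9.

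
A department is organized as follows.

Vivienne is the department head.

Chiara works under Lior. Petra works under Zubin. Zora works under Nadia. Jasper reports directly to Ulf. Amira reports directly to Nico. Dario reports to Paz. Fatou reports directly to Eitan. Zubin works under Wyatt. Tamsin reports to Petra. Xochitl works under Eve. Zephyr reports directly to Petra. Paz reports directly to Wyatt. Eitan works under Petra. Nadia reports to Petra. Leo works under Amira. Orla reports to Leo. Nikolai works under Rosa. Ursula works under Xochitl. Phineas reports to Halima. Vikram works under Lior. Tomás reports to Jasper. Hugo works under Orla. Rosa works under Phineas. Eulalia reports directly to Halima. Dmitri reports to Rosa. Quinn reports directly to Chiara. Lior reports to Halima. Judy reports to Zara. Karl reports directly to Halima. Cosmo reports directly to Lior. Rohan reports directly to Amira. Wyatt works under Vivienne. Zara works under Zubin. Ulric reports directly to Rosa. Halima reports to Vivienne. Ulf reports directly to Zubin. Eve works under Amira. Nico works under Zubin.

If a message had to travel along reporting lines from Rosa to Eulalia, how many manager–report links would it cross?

Rosa is 2 levels below Halima, and Eulalia is 1 level below Halima (their lowest common manager). The shortest path runs up from Rosa to Halima and back down to Eulalia: 2 + 1 = 3 links.

3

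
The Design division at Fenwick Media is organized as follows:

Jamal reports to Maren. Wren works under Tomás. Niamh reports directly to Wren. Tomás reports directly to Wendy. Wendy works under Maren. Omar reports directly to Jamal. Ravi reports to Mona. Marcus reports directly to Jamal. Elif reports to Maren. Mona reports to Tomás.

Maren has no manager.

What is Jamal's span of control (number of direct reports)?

Jamal directly manages Omar, Marcus. That is 2 direct reports.

2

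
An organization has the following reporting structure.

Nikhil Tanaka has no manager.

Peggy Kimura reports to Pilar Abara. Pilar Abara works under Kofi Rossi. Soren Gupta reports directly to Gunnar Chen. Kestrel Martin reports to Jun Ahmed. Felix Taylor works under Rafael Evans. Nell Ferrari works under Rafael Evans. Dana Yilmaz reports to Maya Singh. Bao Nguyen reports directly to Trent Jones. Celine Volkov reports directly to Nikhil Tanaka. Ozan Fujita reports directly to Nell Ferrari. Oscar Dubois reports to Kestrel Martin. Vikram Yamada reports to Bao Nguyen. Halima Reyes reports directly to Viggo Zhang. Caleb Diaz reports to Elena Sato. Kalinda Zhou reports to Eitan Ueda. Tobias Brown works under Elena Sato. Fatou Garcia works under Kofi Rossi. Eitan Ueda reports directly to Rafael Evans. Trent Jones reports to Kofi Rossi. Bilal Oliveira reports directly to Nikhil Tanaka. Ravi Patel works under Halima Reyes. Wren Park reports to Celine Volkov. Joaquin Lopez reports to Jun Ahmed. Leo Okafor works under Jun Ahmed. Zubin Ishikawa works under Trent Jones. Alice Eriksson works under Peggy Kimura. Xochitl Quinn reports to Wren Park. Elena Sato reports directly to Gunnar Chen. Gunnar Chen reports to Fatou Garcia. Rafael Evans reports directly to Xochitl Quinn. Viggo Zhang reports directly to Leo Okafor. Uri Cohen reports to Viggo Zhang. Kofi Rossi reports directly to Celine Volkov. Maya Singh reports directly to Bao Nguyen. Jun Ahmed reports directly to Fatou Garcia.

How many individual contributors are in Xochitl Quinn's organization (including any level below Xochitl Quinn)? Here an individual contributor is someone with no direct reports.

The people in Xochitl Quinn's organization with no one reporting to them are Felix Taylor, Ozan Fujita, Kalinda Zhou. That is 3.

3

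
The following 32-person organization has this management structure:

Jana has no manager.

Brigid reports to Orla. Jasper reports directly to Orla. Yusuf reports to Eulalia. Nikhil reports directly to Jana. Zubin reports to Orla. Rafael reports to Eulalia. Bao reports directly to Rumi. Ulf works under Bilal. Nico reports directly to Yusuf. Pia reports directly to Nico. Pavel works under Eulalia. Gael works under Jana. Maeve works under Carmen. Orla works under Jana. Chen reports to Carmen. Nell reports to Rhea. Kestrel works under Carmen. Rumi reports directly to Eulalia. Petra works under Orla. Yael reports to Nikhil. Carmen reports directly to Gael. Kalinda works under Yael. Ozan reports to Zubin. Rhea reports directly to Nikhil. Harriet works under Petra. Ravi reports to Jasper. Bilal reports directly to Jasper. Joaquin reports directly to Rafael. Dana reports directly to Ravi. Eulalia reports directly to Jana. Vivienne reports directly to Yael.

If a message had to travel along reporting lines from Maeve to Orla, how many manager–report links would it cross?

4

Maeve is 3 levels below Jana, and Orla is 1 level below Jana (their lowest common manager). The shortest path runs up from Maeve to Jana and back down to Orla: 3 + 1 = 4 links.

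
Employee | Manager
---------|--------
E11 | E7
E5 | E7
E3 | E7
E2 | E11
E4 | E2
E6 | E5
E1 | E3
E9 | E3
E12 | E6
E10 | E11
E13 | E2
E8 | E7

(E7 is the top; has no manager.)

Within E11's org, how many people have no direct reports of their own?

The people in E11's organization with no one reporting to them are E10, E13, E4. That is 3.

3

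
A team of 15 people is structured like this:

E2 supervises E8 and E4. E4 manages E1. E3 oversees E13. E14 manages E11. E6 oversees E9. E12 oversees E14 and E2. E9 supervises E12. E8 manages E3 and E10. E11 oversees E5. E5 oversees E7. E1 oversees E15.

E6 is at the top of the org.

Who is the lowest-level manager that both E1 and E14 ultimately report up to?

E1's chain of managers is E4, E2, E12, E9, E6. E14's chain of managers is E12, E9, E6. The first manager that appears in both chains is E12.

E12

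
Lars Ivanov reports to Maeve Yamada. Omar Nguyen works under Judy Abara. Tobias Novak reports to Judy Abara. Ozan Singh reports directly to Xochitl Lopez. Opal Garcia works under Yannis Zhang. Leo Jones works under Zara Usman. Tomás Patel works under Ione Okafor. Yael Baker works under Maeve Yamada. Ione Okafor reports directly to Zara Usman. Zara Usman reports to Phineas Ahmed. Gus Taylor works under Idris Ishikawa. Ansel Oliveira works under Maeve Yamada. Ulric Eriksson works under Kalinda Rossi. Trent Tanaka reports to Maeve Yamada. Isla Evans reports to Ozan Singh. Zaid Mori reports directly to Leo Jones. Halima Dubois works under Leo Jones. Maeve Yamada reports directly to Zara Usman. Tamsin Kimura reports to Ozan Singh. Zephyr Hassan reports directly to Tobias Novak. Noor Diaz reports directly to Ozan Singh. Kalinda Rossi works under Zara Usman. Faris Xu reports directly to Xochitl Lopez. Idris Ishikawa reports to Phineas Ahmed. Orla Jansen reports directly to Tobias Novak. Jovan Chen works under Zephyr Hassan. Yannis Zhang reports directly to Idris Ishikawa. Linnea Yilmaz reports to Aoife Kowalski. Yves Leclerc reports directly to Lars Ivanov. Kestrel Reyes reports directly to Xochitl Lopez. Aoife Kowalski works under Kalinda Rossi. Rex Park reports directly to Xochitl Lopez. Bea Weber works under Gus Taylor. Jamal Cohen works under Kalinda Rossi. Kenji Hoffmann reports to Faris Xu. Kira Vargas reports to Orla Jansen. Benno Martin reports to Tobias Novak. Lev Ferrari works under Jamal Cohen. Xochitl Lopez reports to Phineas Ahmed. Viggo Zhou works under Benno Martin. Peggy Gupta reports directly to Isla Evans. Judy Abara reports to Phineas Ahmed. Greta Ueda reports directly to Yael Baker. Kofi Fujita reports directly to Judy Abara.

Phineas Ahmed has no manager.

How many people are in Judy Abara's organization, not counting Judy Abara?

Judy Abara directly manages Tobias Novak, Kofi Fujita, Omar Nguyen. Under Tobias Novak: Orla Jansen, Kira Vargas, Benno Martin, Viggo Zhou, Zephyr Hassan, Jovan Chen (6). Kofi Fujita has no reports. Omar Nguyen has no reports. So Judy Abara's organization is 3 direct reports plus everyone under them: 7 + 1 + 1 = 9.

9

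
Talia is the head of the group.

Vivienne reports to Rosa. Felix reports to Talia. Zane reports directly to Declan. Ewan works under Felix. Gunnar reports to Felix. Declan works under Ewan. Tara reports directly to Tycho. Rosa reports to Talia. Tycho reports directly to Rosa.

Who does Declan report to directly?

Ewan

Declan reports directly to Ewan.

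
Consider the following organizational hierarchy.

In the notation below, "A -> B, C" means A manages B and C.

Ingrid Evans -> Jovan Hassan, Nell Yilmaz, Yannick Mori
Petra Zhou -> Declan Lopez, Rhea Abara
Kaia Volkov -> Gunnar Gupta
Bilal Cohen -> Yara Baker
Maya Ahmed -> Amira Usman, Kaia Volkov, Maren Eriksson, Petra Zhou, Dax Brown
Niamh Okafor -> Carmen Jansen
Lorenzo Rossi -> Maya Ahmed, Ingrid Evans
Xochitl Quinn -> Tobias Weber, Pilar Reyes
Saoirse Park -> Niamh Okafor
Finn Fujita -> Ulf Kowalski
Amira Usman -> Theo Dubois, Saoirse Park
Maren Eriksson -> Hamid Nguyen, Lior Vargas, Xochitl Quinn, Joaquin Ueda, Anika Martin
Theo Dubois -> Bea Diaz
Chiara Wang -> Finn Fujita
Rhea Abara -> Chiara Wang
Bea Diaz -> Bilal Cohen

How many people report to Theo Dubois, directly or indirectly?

3

Theo Dubois directly manages Bea Diaz. Under Bea Diaz: Bilal Cohen, Yara Baker (2). That's 3 in total.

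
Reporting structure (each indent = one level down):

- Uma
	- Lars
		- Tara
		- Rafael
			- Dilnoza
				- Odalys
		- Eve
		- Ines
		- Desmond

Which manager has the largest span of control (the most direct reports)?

Direct-report counts: Uma has 1; Lars has 5; Rafael has 1; Dilnoza has 1. The largest is 5, held by Lars.

Lars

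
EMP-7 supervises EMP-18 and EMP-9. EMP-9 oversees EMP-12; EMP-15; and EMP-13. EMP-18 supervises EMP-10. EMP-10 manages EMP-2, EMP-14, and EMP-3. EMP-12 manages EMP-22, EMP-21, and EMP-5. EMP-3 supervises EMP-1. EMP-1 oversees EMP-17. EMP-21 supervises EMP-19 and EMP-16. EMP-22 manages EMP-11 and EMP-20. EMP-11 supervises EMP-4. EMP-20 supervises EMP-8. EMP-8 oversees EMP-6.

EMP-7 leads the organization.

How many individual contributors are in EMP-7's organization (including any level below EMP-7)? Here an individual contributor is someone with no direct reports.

10

The people in EMP-7's organization with no one reporting to them are EMP-14, EMP-2, EMP-17, EMP-13, EMP-6, EMP-4, EMP-16, EMP-19, EMP-5, EMP-15. That is 10.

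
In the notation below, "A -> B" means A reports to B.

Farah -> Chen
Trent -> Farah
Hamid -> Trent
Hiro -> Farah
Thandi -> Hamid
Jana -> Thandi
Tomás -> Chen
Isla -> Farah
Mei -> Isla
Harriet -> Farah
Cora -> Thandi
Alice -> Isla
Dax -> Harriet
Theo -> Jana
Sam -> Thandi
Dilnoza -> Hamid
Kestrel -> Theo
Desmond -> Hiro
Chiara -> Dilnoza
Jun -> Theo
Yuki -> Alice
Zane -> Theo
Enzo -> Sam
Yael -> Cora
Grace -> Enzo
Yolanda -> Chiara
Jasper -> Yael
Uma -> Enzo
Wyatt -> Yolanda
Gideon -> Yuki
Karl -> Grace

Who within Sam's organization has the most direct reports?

Direct-report counts within Sam's organization: Sam has 1; Enzo has 2; Grace has 1. The largest is 2, held by Enzo.

Enzo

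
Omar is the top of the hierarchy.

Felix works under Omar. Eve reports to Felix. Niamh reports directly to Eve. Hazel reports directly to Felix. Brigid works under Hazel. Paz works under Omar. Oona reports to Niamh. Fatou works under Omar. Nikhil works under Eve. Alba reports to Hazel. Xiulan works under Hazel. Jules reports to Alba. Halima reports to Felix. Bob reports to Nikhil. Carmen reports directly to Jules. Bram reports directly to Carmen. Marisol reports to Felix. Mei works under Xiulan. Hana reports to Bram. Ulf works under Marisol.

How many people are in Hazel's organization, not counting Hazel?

Hazel directly manages Brigid, Alba, Xiulan. Brigid has no reports. Under Alba: Jules, Carmen, Bram, Hana (4). Under Xiulan: Mei (1). So Hazel's organization is 3 direct reports plus everyone under them: 1 + 5 + 2 = 8.

8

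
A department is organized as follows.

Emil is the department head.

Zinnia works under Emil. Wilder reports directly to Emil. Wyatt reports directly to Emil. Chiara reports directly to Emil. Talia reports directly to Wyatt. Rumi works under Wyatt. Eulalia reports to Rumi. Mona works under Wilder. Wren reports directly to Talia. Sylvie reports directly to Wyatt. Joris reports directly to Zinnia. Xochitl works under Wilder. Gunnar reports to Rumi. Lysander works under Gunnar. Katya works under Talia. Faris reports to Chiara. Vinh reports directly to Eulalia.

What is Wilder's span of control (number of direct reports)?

Wilder directly manages Mona, Xochitl. That is 2 direct reports.

2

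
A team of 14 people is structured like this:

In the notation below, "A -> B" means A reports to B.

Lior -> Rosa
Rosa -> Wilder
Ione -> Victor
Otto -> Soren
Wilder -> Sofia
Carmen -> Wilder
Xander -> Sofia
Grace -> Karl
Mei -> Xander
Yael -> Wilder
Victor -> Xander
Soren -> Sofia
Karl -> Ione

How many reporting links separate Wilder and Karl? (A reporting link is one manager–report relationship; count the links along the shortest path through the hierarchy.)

Wilder is 1 level below Sofia, and Karl is 4 levels below Sofia (their lowest common manager). The shortest path runs up from Wilder to Sofia and back down to Karl: 1 + 4 = 5 links.

5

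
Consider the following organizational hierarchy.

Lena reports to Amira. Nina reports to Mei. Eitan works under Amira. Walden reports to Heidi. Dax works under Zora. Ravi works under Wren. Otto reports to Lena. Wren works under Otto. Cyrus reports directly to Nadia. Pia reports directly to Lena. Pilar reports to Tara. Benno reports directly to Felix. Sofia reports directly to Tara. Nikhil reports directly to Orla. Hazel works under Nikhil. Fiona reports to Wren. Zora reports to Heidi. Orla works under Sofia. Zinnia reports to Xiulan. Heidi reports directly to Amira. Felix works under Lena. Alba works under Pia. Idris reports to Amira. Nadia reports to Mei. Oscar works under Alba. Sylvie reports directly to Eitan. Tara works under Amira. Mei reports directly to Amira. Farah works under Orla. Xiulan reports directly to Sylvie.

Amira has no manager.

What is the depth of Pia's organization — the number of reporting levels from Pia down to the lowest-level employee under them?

The longest chain under Pia runs Pia → Alba → Oscar, which is 2 levels below Pia.

2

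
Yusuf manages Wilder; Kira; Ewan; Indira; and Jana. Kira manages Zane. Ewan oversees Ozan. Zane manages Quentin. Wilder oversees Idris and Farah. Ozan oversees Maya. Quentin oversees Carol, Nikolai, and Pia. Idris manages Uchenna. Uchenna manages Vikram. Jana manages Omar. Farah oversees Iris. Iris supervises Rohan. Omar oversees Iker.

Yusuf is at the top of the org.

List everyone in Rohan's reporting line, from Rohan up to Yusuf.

Rohan -> Iris -> Farah -> Wilder -> Yusuf

Rohan reports to Iris. Iris reports to Farah. Farah reports to Wilder. Wilder reports to Yusuf. Yusuf is at the top.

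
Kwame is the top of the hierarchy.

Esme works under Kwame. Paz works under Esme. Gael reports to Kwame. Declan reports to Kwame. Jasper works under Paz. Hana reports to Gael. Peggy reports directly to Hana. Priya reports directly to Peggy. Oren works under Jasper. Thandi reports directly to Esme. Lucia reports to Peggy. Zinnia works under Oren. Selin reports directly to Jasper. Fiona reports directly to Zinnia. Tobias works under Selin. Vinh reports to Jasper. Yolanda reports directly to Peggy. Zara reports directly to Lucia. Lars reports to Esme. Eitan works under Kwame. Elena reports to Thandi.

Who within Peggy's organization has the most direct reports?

Direct-report counts within Peggy's organization: Peggy has 3; Lucia has 1. The largest is 3, held by Peggy.

Peggy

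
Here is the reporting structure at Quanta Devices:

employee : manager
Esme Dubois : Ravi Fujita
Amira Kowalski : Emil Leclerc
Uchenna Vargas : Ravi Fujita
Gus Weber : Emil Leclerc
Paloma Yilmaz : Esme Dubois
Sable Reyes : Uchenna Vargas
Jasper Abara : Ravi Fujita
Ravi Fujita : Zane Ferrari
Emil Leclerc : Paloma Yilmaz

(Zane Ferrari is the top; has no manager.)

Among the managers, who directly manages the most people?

Ravi Fujita

Direct-report counts: Zane Ferrari has 1; Ravi Fujita has 3; Uchenna Vargas has 1; Esme Dubois has 1; Paloma Yilmaz has 1; Emil Leclerc has 2. The largest is 3, held by Ravi Fujita.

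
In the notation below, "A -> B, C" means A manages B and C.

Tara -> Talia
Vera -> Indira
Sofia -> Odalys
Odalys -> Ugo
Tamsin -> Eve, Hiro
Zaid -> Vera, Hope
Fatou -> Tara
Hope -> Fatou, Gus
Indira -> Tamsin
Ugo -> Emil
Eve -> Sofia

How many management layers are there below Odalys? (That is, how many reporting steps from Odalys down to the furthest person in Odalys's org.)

2

The longest chain under Odalys runs Odalys → Ugo → Emil, which is 2 levels below Odalys.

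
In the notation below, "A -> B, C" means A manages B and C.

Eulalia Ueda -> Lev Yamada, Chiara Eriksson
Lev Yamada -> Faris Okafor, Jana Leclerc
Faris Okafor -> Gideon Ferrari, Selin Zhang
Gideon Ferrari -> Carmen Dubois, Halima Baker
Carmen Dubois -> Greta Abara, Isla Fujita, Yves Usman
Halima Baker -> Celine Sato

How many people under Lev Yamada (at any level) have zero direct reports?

The people in Lev Yamada's organization with no one reporting to them are Jana Leclerc, Selin Zhang, Celine Sato, Yves Usman, Isla Fujita, Greta Abara. That is 6.

6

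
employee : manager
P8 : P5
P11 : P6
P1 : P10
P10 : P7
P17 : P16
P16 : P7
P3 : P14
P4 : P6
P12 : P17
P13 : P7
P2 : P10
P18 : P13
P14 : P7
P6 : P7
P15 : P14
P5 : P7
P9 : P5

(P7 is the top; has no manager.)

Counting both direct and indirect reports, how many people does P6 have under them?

P6 directly manages P4, P11. P4 has no reports. P11 has no reports. So P6's organization is 2 direct reports plus everyone under them: 1 + 1 = 2.

2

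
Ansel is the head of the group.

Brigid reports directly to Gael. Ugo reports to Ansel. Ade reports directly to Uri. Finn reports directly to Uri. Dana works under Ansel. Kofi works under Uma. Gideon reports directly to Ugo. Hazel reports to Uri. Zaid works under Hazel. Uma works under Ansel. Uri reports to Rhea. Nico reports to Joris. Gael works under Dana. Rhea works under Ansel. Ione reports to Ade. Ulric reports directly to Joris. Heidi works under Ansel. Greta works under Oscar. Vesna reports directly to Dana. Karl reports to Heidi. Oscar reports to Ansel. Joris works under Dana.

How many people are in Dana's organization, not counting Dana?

Dana directly manages Gael, Joris, Vesna. Under Gael: Brigid (1). Under Joris: Nico, Ulric (2). Vesna has no reports. So Dana's organization is 3 direct reports plus everyone under them: 2 + 3 + 1 = 6.

6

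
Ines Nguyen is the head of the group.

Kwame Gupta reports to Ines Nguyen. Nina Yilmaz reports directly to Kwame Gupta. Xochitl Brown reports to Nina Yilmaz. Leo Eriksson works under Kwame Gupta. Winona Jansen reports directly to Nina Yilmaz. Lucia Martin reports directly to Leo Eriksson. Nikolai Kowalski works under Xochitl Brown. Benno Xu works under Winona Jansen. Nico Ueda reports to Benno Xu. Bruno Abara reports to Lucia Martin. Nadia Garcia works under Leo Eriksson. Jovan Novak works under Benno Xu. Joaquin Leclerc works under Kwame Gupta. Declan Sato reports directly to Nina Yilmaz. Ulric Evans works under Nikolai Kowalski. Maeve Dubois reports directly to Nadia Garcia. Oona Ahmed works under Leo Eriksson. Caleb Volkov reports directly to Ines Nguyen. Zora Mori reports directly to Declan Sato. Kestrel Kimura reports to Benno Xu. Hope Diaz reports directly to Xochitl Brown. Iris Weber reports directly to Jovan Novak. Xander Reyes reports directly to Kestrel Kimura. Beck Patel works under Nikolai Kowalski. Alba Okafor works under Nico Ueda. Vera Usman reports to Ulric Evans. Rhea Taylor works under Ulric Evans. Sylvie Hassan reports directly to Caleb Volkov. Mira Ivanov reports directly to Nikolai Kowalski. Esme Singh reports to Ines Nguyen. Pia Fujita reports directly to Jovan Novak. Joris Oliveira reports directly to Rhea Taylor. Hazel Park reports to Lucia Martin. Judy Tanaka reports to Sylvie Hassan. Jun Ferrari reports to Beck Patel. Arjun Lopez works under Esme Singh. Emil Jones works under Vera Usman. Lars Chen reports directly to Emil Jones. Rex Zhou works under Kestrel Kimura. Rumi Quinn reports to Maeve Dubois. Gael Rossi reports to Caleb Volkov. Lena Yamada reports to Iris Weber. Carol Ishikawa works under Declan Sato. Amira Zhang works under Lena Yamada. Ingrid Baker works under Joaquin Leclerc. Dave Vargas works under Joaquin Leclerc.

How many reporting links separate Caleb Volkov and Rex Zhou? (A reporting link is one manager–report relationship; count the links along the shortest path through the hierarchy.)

7

Caleb Volkov is 1 level below Ines Nguyen, and Rex Zhou is 6 levels below Ines Nguyen (their lowest common manager). The shortest path runs up from Caleb Volkov to Ines Nguyen and back down to Rex Zhou: 1 + 6 = 7 links.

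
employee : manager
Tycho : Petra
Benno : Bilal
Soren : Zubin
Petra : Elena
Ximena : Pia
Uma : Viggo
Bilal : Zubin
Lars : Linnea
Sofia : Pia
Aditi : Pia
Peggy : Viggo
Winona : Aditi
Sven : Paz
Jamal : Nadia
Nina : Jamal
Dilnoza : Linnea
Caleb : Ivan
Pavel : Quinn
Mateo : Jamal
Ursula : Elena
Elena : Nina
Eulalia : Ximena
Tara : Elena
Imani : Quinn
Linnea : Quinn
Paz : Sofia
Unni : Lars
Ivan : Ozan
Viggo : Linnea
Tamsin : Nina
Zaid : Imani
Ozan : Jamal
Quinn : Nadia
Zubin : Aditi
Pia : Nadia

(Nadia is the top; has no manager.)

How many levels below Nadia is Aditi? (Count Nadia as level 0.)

Chain from Aditi up to Nadia: Aditi → Pia → Nadia. That is 2 steps up, so Aditi is 2 levels below Nadia.

2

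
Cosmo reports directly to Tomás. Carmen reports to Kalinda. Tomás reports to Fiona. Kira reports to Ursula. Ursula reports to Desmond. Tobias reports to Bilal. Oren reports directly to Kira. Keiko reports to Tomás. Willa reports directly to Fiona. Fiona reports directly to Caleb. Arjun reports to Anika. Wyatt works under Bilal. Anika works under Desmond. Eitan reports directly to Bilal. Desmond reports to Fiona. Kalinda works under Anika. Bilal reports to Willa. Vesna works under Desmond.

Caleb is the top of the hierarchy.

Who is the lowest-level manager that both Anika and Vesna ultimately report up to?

Desmond

Anika's chain of managers is Desmond, Fiona, Caleb. Vesna's chain of managers is Desmond, Fiona, Caleb. The first manager that appears in both chains is Desmond.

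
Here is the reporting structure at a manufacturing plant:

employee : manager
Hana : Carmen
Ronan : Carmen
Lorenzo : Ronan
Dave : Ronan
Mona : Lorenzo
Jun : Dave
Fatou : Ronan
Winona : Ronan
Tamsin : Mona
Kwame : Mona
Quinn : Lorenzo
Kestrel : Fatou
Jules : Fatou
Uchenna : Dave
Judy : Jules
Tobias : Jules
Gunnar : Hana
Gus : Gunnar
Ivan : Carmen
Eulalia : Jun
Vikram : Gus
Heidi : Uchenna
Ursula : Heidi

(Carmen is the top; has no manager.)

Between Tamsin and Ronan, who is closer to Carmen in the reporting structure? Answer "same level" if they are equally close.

Ronan

Tamsin is 4 levels below Carmen; Ronan is 1. Ronan is higher.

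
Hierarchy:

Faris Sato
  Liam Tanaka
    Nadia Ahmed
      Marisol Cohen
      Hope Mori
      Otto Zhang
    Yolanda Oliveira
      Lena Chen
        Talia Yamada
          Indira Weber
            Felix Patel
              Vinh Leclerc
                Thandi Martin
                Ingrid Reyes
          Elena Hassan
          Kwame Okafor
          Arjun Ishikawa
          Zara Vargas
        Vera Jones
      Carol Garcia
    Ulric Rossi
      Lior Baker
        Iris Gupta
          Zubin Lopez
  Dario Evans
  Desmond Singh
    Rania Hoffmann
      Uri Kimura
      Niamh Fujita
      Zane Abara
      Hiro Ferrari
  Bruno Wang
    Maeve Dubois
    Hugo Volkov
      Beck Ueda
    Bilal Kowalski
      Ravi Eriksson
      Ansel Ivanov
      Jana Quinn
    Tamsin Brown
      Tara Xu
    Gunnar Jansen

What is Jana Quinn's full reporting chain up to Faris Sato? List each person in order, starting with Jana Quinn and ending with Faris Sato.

Jana Quinn -> Bilal Kowalski -> Bruno Wang -> Faris Sato

Jana Quinn reports to Bilal Kowalski. Bilal Kowalski reports to Bruno Wang. Bruno Wang reports to Faris Sato. Faris Sato is at the top.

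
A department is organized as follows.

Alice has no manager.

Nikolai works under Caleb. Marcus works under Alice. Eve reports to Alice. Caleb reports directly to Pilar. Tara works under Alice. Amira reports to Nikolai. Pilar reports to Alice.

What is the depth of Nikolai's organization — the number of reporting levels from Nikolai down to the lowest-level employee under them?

1

The longest chain under Nikolai runs Nikolai → Amira, which is 1 level below Nikolai.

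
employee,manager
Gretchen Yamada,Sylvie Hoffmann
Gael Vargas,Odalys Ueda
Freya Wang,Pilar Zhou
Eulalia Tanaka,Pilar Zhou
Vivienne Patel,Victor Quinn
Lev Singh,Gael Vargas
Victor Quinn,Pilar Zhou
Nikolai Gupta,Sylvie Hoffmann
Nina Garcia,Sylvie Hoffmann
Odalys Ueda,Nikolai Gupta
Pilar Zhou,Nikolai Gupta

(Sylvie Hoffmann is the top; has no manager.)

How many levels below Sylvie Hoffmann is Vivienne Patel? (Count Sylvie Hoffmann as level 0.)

Chain from Vivienne Patel up to Sylvie Hoffmann: Vivienne Patel → Victor Quinn → Pilar Zhou → Nikolai Gupta → Sylvie Hoffmann. That is 4 steps up, so Vivienne Patel is 4 levels below Sylvie Hoffmann.

4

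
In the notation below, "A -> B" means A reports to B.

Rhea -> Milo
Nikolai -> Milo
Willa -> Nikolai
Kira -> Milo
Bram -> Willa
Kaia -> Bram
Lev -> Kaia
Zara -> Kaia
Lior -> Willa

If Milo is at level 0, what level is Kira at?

Chain from Kira up to Milo: Kira → Milo. That is 1 step up, so Kira is 1 level below Milo.

1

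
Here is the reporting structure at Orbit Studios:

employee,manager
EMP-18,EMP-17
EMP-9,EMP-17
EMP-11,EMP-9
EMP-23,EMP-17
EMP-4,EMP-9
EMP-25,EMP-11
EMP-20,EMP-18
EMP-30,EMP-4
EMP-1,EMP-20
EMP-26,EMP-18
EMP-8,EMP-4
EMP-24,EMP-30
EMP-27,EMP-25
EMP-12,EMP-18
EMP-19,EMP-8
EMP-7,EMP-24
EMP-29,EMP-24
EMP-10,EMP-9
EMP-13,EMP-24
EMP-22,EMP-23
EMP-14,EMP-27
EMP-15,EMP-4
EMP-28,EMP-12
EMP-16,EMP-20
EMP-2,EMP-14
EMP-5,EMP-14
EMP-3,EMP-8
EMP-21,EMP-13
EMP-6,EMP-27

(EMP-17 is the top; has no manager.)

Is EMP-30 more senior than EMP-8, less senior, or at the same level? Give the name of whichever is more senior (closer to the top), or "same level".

Both EMP-30 and EMP-8 are 3 levels below EMP-17.

same level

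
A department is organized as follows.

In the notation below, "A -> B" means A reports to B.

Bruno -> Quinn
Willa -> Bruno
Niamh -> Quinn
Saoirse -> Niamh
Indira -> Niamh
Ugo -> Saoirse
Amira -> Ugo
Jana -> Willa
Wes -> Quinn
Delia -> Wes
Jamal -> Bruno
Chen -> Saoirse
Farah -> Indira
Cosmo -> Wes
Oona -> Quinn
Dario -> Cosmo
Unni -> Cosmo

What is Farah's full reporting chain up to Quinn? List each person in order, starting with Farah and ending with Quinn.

Farah reports to Indira. Indira reports to Niamh. Niamh reports to Quinn. Quinn is at the top.

Farah -> Indira -> Niamh -> Quinn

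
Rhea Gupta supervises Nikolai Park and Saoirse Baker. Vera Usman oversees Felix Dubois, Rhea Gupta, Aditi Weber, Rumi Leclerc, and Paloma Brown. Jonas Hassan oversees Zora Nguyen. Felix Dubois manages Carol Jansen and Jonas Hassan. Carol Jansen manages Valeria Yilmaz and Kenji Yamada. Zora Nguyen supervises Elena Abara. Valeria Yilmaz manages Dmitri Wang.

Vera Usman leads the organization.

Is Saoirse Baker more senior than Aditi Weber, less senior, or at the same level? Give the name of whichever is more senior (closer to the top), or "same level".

Saoirse Baker is 2 levels below Vera Usman; Aditi Weber is 1. Aditi Weber is higher.

Aditi Weber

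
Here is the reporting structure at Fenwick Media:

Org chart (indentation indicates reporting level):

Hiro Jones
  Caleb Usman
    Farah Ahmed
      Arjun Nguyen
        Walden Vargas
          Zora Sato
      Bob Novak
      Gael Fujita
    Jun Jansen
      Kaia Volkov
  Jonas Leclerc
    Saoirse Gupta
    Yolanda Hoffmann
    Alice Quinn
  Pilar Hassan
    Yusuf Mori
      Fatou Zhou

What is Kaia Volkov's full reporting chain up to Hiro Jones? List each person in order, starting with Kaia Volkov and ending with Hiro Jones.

Kaia Volkov -> Jun Jansen -> Caleb Usman -> Hiro Jones

Kaia Volkov reports to Jun Jansen. Jun Jansen reports to Caleb Usman. Caleb Usman reports to Hiro Jones. Hiro Jones is at the top.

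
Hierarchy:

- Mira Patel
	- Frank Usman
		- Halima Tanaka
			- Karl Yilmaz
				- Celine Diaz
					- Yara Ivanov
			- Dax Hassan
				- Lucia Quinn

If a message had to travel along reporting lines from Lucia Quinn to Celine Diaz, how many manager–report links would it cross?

Lucia Quinn is 2 levels below Halima Tanaka, and Celine Diaz is 2 levels below Halima Tanaka (their lowest common manager). The shortest path runs up from Lucia Quinn to Halima Tanaka and back down to Celine Diaz: 2 + 2 = 4 links.

4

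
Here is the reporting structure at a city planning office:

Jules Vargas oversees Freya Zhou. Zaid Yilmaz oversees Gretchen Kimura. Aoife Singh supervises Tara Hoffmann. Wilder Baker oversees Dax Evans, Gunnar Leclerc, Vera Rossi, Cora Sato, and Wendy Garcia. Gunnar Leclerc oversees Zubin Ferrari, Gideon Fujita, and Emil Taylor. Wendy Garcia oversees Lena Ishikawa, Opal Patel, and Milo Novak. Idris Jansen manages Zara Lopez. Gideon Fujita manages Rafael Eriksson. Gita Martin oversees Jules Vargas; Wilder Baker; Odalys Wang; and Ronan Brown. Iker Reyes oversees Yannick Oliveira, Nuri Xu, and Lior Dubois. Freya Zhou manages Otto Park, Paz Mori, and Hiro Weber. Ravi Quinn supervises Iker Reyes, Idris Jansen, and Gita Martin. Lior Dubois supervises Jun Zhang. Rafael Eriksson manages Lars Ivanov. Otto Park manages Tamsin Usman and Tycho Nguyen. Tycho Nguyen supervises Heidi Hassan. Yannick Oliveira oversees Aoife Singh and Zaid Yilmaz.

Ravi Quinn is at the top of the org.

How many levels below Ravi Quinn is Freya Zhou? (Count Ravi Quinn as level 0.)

Chain from Freya Zhou up to Ravi Quinn: Freya Zhou → Jules Vargas → Gita Martin → Ravi Quinn. That is 3 steps up, so Freya Zhou is 3 levels below Ravi Quinn.

3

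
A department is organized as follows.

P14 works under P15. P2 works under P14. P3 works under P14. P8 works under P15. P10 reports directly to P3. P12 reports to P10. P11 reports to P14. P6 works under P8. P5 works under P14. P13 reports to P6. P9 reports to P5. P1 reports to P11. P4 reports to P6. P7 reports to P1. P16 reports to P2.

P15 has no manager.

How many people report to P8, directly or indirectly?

3

P8 directly manages P6. Under P6: P4, P13 (2). That's 3 in total.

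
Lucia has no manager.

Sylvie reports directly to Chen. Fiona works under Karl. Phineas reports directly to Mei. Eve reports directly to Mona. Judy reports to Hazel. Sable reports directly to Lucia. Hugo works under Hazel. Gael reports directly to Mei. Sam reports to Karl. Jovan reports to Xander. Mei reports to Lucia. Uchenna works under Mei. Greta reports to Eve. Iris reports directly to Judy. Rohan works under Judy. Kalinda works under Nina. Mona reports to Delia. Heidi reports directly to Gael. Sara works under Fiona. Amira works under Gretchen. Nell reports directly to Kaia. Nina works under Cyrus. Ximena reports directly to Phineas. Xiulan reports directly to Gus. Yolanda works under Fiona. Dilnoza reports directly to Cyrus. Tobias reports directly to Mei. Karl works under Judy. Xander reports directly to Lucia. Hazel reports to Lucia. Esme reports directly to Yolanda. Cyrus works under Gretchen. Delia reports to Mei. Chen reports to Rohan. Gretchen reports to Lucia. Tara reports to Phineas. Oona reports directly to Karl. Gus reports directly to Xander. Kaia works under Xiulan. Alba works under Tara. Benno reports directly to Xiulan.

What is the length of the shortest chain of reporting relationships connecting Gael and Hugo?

4

Gael is 2 levels below Lucia, and Hugo is 2 levels below Lucia (their lowest common manager). The shortest path runs up from Gael to Lucia and back down to Hugo: 2 + 2 = 4 links.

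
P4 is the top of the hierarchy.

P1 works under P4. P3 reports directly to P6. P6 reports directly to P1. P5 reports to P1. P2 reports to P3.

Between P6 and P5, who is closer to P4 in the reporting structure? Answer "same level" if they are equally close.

same level

Both P6 and P5 are 2 levels below P4.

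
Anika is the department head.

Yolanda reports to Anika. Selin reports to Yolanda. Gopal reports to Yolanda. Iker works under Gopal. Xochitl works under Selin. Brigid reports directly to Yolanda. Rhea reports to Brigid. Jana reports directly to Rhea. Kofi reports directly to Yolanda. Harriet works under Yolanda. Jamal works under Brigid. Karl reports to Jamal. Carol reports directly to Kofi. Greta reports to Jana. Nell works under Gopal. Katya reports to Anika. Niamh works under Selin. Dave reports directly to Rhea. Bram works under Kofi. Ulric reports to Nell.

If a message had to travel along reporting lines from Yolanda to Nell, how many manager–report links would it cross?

Nell is in Yolanda's organization: the chain from Nell up to Yolanda is Nell → Gopal → Yolanda, which is 2 links.

2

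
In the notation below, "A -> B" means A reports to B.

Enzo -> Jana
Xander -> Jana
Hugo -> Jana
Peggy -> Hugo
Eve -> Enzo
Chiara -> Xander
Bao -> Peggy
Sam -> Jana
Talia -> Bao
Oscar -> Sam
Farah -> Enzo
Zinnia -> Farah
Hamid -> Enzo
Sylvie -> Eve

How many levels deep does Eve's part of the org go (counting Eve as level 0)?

The longest chain under Eve runs Eve → Sylvie, which is 1 level below Eve.

1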